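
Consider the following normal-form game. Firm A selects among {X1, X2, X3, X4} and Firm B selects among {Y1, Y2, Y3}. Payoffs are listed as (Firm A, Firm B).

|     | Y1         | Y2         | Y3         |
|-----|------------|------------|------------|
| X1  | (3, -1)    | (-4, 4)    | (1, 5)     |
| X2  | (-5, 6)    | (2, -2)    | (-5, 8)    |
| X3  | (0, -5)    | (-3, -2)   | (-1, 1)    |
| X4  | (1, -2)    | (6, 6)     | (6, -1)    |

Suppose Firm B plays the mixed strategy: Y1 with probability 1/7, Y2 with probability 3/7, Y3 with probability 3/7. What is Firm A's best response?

X4

Compute Firm A's expected payoff from each pure strategy against the given mix.
X1: (1/7)·3 + (3/7)·(-4) + (3/7)·1 = -6/7
X2: (1/7)·(-5) + (3/7)·2 + (3/7)·(-5) = -2
X3: (1/7)·0 + (3/7)·(-3) + (3/7)·(-1) = -12/7
X4: (1/7)·1 + (3/7)·6 + (3/7)·6 = 37/7
Highest expected payoff is 37/7, from X4.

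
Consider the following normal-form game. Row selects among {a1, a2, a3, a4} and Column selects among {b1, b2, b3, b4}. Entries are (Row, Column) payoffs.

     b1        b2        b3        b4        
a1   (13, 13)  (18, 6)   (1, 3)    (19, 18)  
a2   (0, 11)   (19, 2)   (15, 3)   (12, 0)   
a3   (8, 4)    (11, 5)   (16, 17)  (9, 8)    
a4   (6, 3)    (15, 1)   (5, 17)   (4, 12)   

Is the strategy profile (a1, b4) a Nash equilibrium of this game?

Holding Column at b4: Row gets 19 from a1, versus 12 from a2, 9 from a3, 4 from a4. No profitable deviation for Row.
Holding Row at a1: Column gets 18 from b4, versus 13 from b1, 6 from b2, 3 from b3. No profitable deviation for Column either.

Yes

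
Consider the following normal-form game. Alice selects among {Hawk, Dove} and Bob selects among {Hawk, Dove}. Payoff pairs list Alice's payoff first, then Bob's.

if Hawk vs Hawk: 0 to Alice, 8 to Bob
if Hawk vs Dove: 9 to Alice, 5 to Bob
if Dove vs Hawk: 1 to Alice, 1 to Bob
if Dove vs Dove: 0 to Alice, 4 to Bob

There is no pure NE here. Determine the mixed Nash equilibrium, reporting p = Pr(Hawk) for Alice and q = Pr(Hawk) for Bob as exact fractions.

p = 1/2, q = 9/10

Each player's mixing probability is pinned down by making the *other* player indifferent.
Bob indifferent between Hawk and Dove: p·8 + (1−p)·1 = p·5 + (1−p)·4 ⟹ 1 + 7p = 4 + 1p ⟹ p = 1/2.
Alice indifferent between Hawk and Dove: q·0 + (1−q)·9 = q·1 + (1−q)·0 ⟹ 9 + (-9)q = 0 + 1q ⟹ q = 9/10.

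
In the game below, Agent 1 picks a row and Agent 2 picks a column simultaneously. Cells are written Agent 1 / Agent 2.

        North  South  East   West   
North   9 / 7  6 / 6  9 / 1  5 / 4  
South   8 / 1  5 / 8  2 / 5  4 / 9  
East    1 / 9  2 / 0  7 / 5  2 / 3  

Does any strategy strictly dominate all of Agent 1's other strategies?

Check whether one of Agent 1's strategies beats all alternatives regardless of what the opponent does.
North strictly dominates: vs North: 9 > each of {8, 1}; vs South: 6 > each of {5, 2}; vs East: 9 > each of {2, 7}; vs West: 5 > each of {4, 2}.

North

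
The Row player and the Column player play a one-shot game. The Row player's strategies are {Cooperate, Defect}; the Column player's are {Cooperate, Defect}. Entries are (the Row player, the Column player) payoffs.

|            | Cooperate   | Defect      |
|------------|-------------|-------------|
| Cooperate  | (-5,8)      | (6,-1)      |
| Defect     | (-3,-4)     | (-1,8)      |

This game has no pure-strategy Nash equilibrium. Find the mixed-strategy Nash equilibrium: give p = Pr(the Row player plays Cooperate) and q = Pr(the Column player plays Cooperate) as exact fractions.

In a mixed NE each player is indifferent between their pure strategies, so the opponent's mix sets the indifference.
The Column player indifferent between Cooperate and Defect: p·8 + (1−p)·(-4) = p·(-1) + (1−p)·8 ⟹ (-4) + 12p = 8 + (-9)p ⟹ p = 4/7.
The Row player indifferent between Cooperate and Defect: q·(-5) + (1−q)·6 = q·(-3) + (1−q)·(-1) ⟹ 6 + (-11)q = (-1) + (-2)q ⟹ q = 7/9.

p = 4/7, q = 7/9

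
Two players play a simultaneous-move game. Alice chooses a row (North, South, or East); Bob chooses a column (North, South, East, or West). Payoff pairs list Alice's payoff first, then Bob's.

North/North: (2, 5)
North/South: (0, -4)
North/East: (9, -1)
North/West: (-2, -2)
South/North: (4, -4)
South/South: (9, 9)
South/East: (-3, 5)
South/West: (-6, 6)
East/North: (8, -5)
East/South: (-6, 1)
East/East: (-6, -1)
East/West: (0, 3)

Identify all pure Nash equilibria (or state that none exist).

Find each player's best response to every opponent strategy; NE are the intersections.
Alice's best responses — vs North: East (payoff 8); vs South: South (payoff 9); vs East: North (payoff 9); vs West: East (payoff 0).
Bob's best responses — vs North: North (payoff 5); vs South: South (payoff 9); vs East: West (payoff 3).
Mutual best responses occur at (South, South) and (East, West); at each, neither player gains by switching.

(South, South) and (East, West)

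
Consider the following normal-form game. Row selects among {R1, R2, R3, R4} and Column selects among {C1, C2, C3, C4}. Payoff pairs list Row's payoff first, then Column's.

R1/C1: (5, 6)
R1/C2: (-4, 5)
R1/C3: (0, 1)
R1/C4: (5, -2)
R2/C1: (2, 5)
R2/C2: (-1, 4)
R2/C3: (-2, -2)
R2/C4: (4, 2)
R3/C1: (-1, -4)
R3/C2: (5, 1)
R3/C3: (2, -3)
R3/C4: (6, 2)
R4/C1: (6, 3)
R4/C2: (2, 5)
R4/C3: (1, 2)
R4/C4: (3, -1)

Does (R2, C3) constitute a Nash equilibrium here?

Holding Column at C3: Row gets -2 from R2 but could get 2 by switching to R3. Row has a profitable deviation.

No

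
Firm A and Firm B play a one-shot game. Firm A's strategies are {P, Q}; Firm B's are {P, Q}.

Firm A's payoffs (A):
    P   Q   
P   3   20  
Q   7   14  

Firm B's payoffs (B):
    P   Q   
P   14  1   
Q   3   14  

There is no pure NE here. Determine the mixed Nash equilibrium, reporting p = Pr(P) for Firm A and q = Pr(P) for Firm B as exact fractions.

p = 11/24, q = 3/5

Each player's mixing probability is pinned down by making the *other* player indifferent.
Firm B indifferent between P and Q: p·14 + (1−p)·3 = p·1 + (1−p)·14 ⟹ 3 + 11p = 14 + (-13)p ⟹ p = 11/24.
Firm A indifferent between P and Q: q·3 + (1−q)·20 = q·7 + (1−q)·14 ⟹ 20 + (-17)q = 14 + (-7)q ⟹ q = 3/5.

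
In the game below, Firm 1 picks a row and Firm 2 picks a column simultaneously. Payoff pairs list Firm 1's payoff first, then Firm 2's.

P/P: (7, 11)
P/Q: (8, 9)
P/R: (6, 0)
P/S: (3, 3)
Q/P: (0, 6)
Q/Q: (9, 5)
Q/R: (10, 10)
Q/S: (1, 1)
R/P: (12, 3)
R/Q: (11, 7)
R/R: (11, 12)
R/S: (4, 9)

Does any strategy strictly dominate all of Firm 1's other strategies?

R

A strategy is strictly dominant if it gives Firm 1 a strictly higher payoff than every other strategy, against every choice by the opponent.
R strictly dominates: vs P: 12 > each of {7, 0}; vs Q: 11 > each of {8, 9}; vs R: 11 > each of {6, 10}; vs S: 4 > each of {3, 1}.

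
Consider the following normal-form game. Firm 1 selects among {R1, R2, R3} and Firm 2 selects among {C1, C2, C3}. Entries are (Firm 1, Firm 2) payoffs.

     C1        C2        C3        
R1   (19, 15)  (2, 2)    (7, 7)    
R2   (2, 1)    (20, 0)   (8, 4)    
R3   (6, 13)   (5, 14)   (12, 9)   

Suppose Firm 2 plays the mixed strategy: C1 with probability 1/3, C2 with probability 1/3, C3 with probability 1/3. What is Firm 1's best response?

Firm 1's best reply maximizes expected payoff against the mix.
R1: (1/3)·19 + (1/3)·2 + (1/3)·7 = 28/3
R2: (1/3)·2 + (1/3)·20 + (1/3)·8 = 10
R3: (1/3)·6 + (1/3)·5 + (1/3)·12 = 23/3
Highest expected payoff is 10, from R2.

R2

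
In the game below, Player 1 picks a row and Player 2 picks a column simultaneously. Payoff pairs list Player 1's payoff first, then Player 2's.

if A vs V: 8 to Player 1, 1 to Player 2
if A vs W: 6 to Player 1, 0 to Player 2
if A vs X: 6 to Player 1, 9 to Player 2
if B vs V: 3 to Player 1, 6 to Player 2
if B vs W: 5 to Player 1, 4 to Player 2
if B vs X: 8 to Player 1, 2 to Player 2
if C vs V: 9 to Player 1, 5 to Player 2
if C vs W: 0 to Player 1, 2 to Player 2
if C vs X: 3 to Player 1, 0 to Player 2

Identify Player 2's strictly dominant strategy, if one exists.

No strictly dominant strategy

A strategy is strictly dominant if it gives Player 2 a strictly higher payoff than every other strategy, against every choice by the opponent.
V is not dominant: against A, X gives 9 > 1.
W is not dominant: against A, V gives 1 > 0.
X is not dominant: against B, V gives 6 > 2.
No single strategy is best against every opponent action.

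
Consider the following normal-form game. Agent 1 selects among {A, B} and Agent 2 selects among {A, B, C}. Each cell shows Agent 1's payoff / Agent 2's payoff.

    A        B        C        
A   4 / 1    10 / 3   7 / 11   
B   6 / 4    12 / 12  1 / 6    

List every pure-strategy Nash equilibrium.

A profile is a Nash equilibrium when each player is best-responding to the other.
Agent 1's best responses — vs A: B (payoff 6); vs B: B (payoff 12); vs C: A (payoff 7).
Agent 2's best responses — vs A: C (payoff 11); vs B: B (payoff 12).
Mutual best responses occur at (A, C) and (B, B); at each, neither player gains by switching.

(A, C) and (B, B)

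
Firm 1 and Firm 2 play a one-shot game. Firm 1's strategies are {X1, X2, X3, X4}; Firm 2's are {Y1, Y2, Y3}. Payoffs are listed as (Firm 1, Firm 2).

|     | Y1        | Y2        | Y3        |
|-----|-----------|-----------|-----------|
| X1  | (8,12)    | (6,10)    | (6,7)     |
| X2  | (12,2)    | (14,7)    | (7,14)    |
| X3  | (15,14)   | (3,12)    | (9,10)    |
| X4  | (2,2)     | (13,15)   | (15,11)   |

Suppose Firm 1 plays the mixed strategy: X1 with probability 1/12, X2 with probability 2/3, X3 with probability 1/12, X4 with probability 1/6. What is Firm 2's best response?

Y3

Firm 2's best reply maximizes expected payoff against the mix.
Y1: (1/12)·12 + (2/3)·2 + (1/12)·14 + (1/6)·2 = 23/6
Y2: (1/12)·10 + (2/3)·7 + (1/12)·12 + (1/6)·15 = 9
Y3: (1/12)·7 + (2/3)·14 + (1/12)·10 + (1/6)·11 = 151/12
Highest expected payoff is 151/12, from Y3.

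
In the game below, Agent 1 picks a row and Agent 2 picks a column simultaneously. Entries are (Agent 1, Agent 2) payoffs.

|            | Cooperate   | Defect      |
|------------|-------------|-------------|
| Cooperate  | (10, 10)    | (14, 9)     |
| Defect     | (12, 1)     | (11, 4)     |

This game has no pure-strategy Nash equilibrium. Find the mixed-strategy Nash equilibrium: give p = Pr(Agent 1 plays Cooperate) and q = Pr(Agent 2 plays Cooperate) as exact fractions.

In a mixed NE each player is indifferent between their pure strategies, so the opponent's mix sets the indifference.
Agent 2 indifferent between Cooperate and Defect: p·10 + (1−p)·1 = p·9 + (1−p)·4 ⟹ 1 + 9p = 4 + 5p ⟹ p = 3/4.
Agent 1 indifferent between Cooperate and Defect: q·10 + (1−q)·14 = q·12 + (1−q)·11 ⟹ 14 + (-4)q = 11 + 1q ⟹ q = 3/5.

p = 3/4, q = 3/5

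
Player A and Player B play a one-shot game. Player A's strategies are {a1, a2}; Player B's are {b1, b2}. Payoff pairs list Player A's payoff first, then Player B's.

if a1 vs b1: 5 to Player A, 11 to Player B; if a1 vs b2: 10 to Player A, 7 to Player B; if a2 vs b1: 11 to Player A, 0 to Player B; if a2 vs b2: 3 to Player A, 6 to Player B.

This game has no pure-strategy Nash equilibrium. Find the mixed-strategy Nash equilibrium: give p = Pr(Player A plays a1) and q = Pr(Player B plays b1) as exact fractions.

In a mixed NE each player is indifferent between their pure strategies, so the opponent's mix sets the indifference.
Player B indifferent between b1 and b2: p·11 + (1−p)·0 = p·7 + (1−p)·6 ⟹ 0 + 11p = 6 + 1p ⟹ p = 3/5.
Player A indifferent between a1 and a2: q·5 + (1−q)·10 = q·11 + (1−q)·3 ⟹ 10 + (-5)q = 3 + 8q ⟹ q = 7/13.

p = 3/5, q = 7/13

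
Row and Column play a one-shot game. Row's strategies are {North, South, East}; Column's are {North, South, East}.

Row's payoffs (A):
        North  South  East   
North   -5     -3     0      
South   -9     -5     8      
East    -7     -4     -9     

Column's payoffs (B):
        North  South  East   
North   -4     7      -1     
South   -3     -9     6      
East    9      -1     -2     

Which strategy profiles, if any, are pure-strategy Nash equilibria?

Find each player's best response to every opponent strategy; NE are the intersections.
Row's best responses — vs North: North (payoff -5); vs South: North (payoff -3); vs East: South (payoff 8).
Column's best responses — vs North: South (payoff 7); vs South: East (payoff 6); vs East: North (payoff 9).
Mutual best responses occur at (North, South) and (South, East); at each, neither player gains by switching.

(North, South) and (South, East)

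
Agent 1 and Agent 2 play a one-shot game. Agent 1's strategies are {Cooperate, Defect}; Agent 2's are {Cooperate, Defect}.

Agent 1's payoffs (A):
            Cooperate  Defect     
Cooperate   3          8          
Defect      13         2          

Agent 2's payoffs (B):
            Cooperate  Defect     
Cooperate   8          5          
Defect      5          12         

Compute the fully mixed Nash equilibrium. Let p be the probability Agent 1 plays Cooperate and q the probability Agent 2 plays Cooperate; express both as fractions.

p = 7/10, q = 3/8

In a mixed NE each player is indifferent between their pure strategies, so the opponent's mix sets the indifference.
Agent 2 indifferent between Cooperate and Defect: p·8 + (1−p)·5 = p·5 + (1−p)·12 ⟹ 5 + 3p = 12 + (-7)p ⟹ p = 7/10.
Agent 1 indifferent between Cooperate and Defect: q·3 + (1−q)·8 = q·13 + (1−q)·2 ⟹ 8 + (-5)q = 2 + 11q ⟹ q = 3/8.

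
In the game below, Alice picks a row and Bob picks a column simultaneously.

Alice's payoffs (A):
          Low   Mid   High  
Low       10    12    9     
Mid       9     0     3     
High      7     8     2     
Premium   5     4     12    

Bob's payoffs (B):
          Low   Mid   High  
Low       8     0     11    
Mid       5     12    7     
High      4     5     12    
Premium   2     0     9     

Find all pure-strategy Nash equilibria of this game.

Find each player's best response to every opponent strategy; NE are the intersections.
Alice's best responses — vs Low: Low (payoff 10); vs Mid: Low (payoff 12); vs High: Premium (payoff 12).
Bob's best responses — vs Low: High (payoff 11); vs Mid: Mid (payoff 12); vs High: High (payoff 12); vs Premium: High (payoff 9).
The only mutual best response is (Premium, High); neither player gains by switching there.

(Premium, High)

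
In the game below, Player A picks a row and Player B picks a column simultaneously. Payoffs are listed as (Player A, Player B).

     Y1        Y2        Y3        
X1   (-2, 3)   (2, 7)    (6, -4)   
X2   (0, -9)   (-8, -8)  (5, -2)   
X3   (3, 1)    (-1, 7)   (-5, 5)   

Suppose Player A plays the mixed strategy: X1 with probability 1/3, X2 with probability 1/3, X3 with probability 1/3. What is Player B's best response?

Player B's best reply maximizes expected payoff against the mix.
Y1: (1/3)·3 + (1/3)·(-9) + (1/3)·1 = -5/3
Y2: (1/3)·7 + (1/3)·(-8) + (1/3)·7 = 2
Y3: (1/3)·(-4) + (1/3)·(-2) + (1/3)·5 = -1/3
Highest expected payoff is 2, from Y2.

Y2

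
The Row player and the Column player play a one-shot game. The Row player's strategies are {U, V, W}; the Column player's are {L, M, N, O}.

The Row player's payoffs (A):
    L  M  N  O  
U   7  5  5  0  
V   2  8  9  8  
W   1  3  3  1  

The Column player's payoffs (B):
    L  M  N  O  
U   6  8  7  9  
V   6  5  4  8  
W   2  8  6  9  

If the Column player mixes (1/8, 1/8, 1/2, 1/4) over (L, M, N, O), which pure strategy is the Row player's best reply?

Compute the Row player's expected payoff from each pure strategy against the given mix.
U: (1/8)·7 + (1/8)·5 + (1/2)·5 + (1/4)·0 = 4
V: (1/8)·2 + (1/8)·8 + (1/2)·9 + (1/4)·8 = 31/4
W: (1/8)·1 + (1/8)·3 + (1/2)·3 + (1/4)·1 = 9/4
Highest expected payoff is 31/4, from V.

V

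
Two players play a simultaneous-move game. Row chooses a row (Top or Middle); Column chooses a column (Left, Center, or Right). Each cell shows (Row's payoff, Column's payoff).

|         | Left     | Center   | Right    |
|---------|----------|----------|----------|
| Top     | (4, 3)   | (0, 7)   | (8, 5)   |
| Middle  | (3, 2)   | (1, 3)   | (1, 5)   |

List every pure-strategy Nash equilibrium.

Check mutual best responses: a cell is a NE iff neither player can gain by unilaterally deviating.
Row's best responses — vs Left: Top (payoff 4); vs Center: Middle (payoff 1); vs Right: Top (payoff 8).
Column's best responses — vs Top: Center (payoff 7); vs Middle: Right (payoff 5).
No cell has both players best-responding. For instance, Row's best reply to Center is Middle, but against Middle Column prefers Right over Center.

No pure-strategy Nash equilibrium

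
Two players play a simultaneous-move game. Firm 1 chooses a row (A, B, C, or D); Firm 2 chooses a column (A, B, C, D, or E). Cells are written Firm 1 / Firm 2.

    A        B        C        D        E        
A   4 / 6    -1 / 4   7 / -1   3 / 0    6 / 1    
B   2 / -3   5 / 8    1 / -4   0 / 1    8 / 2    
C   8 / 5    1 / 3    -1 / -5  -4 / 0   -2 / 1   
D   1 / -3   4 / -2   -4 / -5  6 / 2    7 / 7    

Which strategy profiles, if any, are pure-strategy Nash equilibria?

Check mutual best responses: a cell is a NE iff neither player can gain by unilaterally deviating.
Firm 1's best responses — vs A: C (payoff 8); vs B: B (payoff 5); vs C: A (payoff 7); vs D: D (payoff 6); vs E: B (payoff 8).
Firm 2's best responses — vs A: A (payoff 6); vs B: B (payoff 8); vs C: A (payoff 5); vs D: E (payoff 7).
Mutual best responses occur at (B, B) and (C, A); at each, neither player gains by switching.

(B, B) and (C, A)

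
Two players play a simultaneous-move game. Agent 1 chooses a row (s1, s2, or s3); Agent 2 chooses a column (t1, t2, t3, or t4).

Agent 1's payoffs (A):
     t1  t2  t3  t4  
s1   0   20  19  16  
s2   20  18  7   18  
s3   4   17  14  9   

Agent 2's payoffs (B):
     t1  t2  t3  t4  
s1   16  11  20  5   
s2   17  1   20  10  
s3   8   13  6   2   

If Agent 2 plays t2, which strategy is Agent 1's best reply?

s1

With Agent 2 fixed at t2, Agent 1's payoffs are: s1 → 20, s2 → 18, s3 → 17.
The maximum is 20, achieved by s1.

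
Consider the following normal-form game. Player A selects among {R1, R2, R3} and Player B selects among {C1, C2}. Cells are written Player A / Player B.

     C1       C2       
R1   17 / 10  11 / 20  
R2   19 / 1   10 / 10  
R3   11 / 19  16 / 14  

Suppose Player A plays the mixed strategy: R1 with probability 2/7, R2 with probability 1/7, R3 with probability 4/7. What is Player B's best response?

C2

Compute Player B's expected payoff from each pure strategy against the given mix.
C1: (2/7)·10 + (1/7)·1 + (4/7)·19 = 97/7
C2: (2/7)·20 + (1/7)·10 + (4/7)·14 = 106/7
Highest expected payoff is 106/7, from C2.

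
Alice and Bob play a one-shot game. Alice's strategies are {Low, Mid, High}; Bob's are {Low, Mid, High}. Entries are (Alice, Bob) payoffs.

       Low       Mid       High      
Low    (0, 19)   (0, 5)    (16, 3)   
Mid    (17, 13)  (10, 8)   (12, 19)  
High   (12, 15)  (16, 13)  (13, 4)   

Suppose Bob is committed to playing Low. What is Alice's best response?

Mid

With Bob fixed at Low, Alice's payoffs are: Low → 0, Mid → 17, High → 12.
The maximum is 17, achieved by Mid.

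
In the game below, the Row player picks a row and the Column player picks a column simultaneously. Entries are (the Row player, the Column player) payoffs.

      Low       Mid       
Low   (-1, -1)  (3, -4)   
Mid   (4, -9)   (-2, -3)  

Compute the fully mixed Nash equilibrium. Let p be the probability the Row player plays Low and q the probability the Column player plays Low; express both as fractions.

In a mixed NE each player is indifferent between their pure strategies, so the opponent's mix sets the indifference.
The Column player indifferent between Low and Mid: p·(-1) + (1−p)·(-9) = p·(-4) + (1−p)·(-3) ⟹ (-9) + 8p = (-3) + (-1)p ⟹ p = 2/3.
The Row player indifferent between Low and Mid: q·(-1) + (1−q)·3 = q·4 + (1−q)·(-2) ⟹ 3 + (-4)q = (-2) + 6q ⟹ q = 1/2.

p = 2/3, q = 1/2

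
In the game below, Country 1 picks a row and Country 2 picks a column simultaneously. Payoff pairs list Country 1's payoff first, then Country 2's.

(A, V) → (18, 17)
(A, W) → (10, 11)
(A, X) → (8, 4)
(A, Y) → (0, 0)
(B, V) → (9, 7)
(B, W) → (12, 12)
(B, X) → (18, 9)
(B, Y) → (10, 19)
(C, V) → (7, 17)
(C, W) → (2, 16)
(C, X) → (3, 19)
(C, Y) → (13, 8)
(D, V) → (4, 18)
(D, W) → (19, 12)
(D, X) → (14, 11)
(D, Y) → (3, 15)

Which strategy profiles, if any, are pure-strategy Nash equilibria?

(A, V)

Find each player's best response to every opponent strategy; NE are the intersections.
Country 1's best responses — vs V: A (payoff 18); vs W: D (payoff 19); vs X: B (payoff 18); vs Y: C (payoff 13).
Country 2's best responses — vs A: V (payoff 17); vs B: Y (payoff 19); vs C: X (payoff 19); vs D: V (payoff 18).
The only mutual best response is (A, V); neither player gains by switching there.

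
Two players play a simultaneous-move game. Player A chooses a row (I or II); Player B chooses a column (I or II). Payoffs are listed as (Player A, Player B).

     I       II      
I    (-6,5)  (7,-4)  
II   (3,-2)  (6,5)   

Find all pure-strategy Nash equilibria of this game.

There is no pure-strategy Nash equilibrium

Check mutual best responses: a cell is a NE iff neither player can gain by unilaterally deviating.
Player A's best responses — vs I: II (payoff 3); vs II: I (payoff 7).
Player B's best responses — vs I: I (payoff 5); vs II: II (payoff 5).
No cell has both players best-responding. For instance, Player A's best reply to II is I, but against I Player B prefers I over II.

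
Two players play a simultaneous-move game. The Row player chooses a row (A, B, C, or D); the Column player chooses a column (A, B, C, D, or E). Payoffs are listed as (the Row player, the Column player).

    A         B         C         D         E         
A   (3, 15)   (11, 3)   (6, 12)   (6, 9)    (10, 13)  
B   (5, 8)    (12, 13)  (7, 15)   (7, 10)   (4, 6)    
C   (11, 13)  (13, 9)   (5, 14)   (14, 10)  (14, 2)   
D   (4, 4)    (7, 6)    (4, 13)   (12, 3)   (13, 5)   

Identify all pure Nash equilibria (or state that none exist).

(B, C)

Find each player's best response to every opponent strategy; NE are the intersections.
The Row player's best responses — vs A: C (payoff 11); vs B: C (payoff 13); vs C: B (payoff 7); vs D: C (payoff 14); vs E: C (payoff 14).
The Column player's best responses — vs A: A (payoff 15); vs B: C (payoff 15); vs C: C (payoff 14); vs D: C (payoff 13).
The only mutual best response is (B, C); neither player gains by switching there.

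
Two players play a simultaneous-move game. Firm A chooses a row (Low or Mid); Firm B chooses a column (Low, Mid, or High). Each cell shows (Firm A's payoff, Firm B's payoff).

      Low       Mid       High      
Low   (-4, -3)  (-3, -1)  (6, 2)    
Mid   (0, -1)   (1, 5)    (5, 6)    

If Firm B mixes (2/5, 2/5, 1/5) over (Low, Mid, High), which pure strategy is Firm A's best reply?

Mid

Compute Firm A's expected payoff from each pure strategy against the given mix.
Low: (2/5)·(-4) + (2/5)·(-3) + (1/5)·6 = -8/5
Mid: (2/5)·0 + (2/5)·1 + (1/5)·5 = 7/5
Highest expected payoff is 7/5, from Mid.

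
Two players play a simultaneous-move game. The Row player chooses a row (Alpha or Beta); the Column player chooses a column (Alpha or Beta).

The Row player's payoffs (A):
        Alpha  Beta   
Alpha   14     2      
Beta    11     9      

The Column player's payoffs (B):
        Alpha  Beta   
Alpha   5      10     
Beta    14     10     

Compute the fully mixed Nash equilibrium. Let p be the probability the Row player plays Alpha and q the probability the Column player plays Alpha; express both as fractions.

p = 4/9, q = 7/10

Each player's mixing probability is pinned down by making the *other* player indifferent.
The Column player indifferent between Alpha and Beta: p·5 + (1−p)·14 = p·10 + (1−p)·10 ⟹ 14 + (-9)p = 10 + 0p ⟹ p = 4/9.
The Row player indifferent between Alpha and Beta: q·14 + (1−q)·2 = q·11 + (1−q)·9 ⟹ 2 + 12q = 9 + 2q ⟹ q = 7/10.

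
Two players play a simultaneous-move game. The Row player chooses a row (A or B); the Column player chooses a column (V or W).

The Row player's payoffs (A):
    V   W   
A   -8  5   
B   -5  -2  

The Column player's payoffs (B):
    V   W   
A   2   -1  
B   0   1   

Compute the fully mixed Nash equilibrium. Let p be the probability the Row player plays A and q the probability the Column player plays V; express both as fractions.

p = 1/4, q = 7/10

Each player's mixing probability is pinned down by making the *other* player indifferent.
The Column player indifferent between V and W: p·2 + (1−p)·0 = p·(-1) + (1−p)·1 ⟹ 0 + 2p = 1 + (-2)p ⟹ p = 1/4.
The Row player indifferent between A and B: q·(-8) + (1−q)·5 = q·(-5) + (1−q)·(-2) ⟹ 5 + (-13)q = (-2) + (-3)q ⟹ q = 7/10.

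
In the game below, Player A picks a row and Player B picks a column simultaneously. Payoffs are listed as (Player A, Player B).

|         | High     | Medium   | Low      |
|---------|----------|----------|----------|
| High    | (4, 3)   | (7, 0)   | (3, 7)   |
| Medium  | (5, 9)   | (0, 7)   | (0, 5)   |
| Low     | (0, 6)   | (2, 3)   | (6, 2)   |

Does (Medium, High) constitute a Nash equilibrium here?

Holding Player B at High: Player A gets 5 from Medium, versus 4 from High, 0 from Low. No profitable deviation for Player A.
Holding Player A at Medium: Player B gets 9 from High, versus 7 from Medium, 5 from Low. No profitable deviation for Player B either.

Yes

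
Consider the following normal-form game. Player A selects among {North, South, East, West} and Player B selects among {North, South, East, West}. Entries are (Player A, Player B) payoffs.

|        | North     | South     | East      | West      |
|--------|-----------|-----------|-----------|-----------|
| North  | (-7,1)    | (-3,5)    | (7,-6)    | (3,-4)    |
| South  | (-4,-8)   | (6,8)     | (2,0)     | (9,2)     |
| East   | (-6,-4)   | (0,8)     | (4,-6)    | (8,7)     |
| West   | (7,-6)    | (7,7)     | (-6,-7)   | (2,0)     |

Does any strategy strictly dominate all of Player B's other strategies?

A strategy is strictly dominant if it gives Player B a strictly higher payoff than every other strategy, against every choice by the opponent.
South strictly dominates: vs North: 5 > each of {1, -6, -4}; vs South: 8 > each of {-8, 0, 2}; vs East: 8 > each of {-4, -6, 7}; vs West: 7 > each of {-6, -7, 0}.

South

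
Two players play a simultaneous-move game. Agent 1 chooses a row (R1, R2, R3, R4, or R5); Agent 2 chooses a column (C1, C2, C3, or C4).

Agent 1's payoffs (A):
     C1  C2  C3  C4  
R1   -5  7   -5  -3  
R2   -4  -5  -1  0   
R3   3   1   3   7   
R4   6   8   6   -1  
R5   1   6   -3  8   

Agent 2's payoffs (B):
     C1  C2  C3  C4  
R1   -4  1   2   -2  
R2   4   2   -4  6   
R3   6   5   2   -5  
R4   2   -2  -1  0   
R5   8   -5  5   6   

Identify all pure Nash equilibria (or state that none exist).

(R4, C1)

A profile is a Nash equilibrium when each player is best-responding to the other.
Agent 1's best responses — vs C1: R4 (payoff 6); vs C2: R4 (payoff 8); vs C3: R4 (payoff 6); vs C4: R5 (payoff 8).
Agent 2's best responses — vs R1: C3 (payoff 2); vs R2: C4 (payoff 6); vs R3: C1 (payoff 6); vs R4: C1 (payoff 2); vs R5: C1 (payoff 8).
The only mutual best response is (R4, C1); neither player gains by switching there.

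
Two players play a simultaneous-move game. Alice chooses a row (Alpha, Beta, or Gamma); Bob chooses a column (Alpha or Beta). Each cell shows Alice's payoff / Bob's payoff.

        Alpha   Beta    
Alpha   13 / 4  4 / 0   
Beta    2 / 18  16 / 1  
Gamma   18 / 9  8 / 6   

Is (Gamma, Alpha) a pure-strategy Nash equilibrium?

Yes

Holding Bob at Alpha: Alice gets 18 from Gamma, versus 13 from Alpha, 2 from Beta. No profitable deviation for Alice.
Holding Alice at Gamma: Bob gets 9 from Alpha, versus 6 from Beta. No profitable deviation for Bob either.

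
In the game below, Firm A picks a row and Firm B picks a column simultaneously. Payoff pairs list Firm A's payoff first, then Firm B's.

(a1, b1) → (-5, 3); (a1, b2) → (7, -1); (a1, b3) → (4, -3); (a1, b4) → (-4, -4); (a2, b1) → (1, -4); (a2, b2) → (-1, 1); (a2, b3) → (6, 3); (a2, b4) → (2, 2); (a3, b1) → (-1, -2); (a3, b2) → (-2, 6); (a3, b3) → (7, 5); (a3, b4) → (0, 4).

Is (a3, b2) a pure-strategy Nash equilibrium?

Holding Firm B at b2: Firm A gets -2 from a3 but could get 7 by switching to a1. Firm A has a profitable deviation.

No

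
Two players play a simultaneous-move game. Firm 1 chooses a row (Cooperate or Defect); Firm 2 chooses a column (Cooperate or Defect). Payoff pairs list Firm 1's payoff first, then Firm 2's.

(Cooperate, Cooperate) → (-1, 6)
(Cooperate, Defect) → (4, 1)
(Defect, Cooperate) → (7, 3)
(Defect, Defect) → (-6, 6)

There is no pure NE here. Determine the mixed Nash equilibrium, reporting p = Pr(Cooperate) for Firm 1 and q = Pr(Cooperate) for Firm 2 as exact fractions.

In a mixed NE each player is indifferent between their pure strategies, so the opponent's mix sets the indifference.
Firm 2 indifferent between Cooperate and Defect: p·6 + (1−p)·3 = p·1 + (1−p)·6 ⟹ 3 + 3p = 6 + (-5)p ⟹ p = 3/8.
Firm 1 indifferent between Cooperate and Defect: q·(-1) + (1−q)·4 = q·7 + (1−q)·(-6) ⟹ 4 + (-5)q = (-6) + 13q ⟹ q = 5/9.

p = 3/8, q = 5/9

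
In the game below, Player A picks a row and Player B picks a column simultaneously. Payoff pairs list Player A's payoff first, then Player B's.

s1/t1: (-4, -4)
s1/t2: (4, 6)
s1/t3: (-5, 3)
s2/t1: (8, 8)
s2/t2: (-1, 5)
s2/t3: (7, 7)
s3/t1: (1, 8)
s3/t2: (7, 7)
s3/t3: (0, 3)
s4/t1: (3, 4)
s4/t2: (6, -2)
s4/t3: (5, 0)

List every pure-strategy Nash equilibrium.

A profile is a Nash equilibrium when each player is best-responding to the other.
Player A's best responses — vs t1: s2 (payoff 8); vs t2: s3 (payoff 7); vs t3: s2 (payoff 7).
Player B's best responses — vs s1: t2 (payoff 6); vs s2: t1 (payoff 8); vs s3: t1 (payoff 8); vs s4: t1 (payoff 4).
The only mutual best response is (s2, t1); neither player gains by switching there.

(s2, t1)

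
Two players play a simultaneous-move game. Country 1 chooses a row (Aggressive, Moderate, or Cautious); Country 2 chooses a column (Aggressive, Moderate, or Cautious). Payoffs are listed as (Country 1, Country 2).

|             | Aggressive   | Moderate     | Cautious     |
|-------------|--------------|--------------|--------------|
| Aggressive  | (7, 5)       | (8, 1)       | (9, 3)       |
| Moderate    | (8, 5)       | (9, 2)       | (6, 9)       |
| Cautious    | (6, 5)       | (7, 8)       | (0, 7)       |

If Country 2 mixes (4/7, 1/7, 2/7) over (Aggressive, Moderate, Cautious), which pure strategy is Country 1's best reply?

Country 1's best reply maximizes expected payoff against the mix.
Aggressive: (4/7)·7 + (1/7)·8 + (2/7)·9 = 54/7
Moderate: (4/7)·8 + (1/7)·9 + (2/7)·6 = 53/7
Cautious: (4/7)·6 + (1/7)·7 + (2/7)·0 = 31/7
Highest expected payoff is 54/7, from Aggressive.

Aggressive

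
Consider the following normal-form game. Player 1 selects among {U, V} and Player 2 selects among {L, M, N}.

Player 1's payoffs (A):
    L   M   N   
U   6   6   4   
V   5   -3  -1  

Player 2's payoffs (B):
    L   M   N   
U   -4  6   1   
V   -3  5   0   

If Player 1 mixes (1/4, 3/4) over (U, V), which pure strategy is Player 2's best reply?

M

Compute Player 2's expected payoff from each pure strategy against the given mix.
L: (1/4)·(-4) + (3/4)·(-3) = -13/4
M: (1/4)·6 + (3/4)·5 = 21/4
N: (1/4)·1 + (3/4)·0 = 1/4
Highest expected payoff is 21/4, from M.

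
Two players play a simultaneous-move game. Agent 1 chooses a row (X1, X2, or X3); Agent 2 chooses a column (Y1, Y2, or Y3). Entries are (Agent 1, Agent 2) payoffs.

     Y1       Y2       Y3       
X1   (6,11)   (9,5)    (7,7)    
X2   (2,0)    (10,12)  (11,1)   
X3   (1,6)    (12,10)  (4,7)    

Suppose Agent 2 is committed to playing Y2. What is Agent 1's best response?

X3

With Agent 2 fixed at Y2, Agent 1's payoffs are: X1 → 9, X2 → 10, X3 → 12.
The maximum is 12, achieved by X3.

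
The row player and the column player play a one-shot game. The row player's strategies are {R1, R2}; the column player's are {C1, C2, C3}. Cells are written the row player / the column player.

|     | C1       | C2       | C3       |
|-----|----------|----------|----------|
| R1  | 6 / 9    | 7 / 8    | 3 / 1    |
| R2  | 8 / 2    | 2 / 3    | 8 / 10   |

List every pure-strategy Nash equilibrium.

(R2, C3)

Find each player's best response to every opponent strategy; NE are the intersections.
The row player's best responses — vs C1: R2 (payoff 8); vs C2: R1 (payoff 7); vs C3: R2 (payoff 8).
The column player's best responses — vs R1: C1 (payoff 9); vs R2: C3 (payoff 10).
The only mutual best response is (R2, C3); neither player gains by switching there.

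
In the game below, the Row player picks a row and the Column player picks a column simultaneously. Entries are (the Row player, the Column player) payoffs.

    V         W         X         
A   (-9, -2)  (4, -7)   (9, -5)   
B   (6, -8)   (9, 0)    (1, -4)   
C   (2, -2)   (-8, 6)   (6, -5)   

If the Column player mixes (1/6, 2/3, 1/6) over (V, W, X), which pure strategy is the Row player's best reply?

Compute the Row player's expected payoff from each pure strategy against the given mix.
A: (1/6)·(-9) + (2/3)·4 + (1/6)·9 = 8/3
B: (1/6)·6 + (2/3)·9 + (1/6)·1 = 43/6
C: (1/6)·2 + (2/3)·(-8) + (1/6)·6 = -4
Highest expected payoff is 43/6, from B.

B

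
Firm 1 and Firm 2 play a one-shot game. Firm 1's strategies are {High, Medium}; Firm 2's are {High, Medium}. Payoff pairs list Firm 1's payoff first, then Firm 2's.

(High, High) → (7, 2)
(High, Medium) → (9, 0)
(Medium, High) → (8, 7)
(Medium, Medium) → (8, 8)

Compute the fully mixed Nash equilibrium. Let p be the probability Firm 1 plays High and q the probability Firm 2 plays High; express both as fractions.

p = 1/3, q = 1/2

In a mixed NE each player is indifferent between their pure strategies, so the opponent's mix sets the indifference.
Firm 2 indifferent between High and Medium: p·2 + (1−p)·7 = p·0 + (1−p)·8 ⟹ 7 + (-5)p = 8 + (-8)p ⟹ p = 1/3.
Firm 1 indifferent between High and Medium: q·7 + (1−q)·9 = q·8 + (1−q)·8 ⟹ 9 + (-2)q = 8 + 0q ⟹ q = 1/2.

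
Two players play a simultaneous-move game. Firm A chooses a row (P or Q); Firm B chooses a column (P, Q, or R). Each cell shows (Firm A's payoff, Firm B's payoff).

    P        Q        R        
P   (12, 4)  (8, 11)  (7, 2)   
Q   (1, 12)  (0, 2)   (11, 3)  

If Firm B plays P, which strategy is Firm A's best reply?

P

With Firm B fixed at P, Firm A's payoffs are: P → 12, Q → 1.
The maximum is 12, achieved by P.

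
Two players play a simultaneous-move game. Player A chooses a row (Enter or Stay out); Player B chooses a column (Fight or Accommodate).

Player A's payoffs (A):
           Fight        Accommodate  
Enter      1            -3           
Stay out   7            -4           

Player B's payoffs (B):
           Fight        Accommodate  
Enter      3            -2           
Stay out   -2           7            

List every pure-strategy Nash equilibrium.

No pure-strategy Nash equilibrium

Check mutual best responses: a cell is a NE iff neither player can gain by unilaterally deviating.
Player A's best responses — vs Fight: Stay out (payoff 7); vs Accommodate: Enter (payoff -3).
Player B's best responses — vs Enter: Fight (payoff 3); vs Stay out: Accommodate (payoff 7).
No cell has both players best-responding. For instance, Player A's best reply to Accommodate is Enter, but against Enter Player B prefers Fight over Accommodate.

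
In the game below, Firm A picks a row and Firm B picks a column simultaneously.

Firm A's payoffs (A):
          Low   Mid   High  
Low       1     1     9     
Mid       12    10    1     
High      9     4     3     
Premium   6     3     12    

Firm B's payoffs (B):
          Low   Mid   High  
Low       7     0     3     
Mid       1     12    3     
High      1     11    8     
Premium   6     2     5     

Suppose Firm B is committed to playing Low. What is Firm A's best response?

With Firm B fixed at Low, Firm A's payoffs are: Low → 1, Mid → 12, High → 9, Premium → 6.
The maximum is 12, achieved by Mid.

Mid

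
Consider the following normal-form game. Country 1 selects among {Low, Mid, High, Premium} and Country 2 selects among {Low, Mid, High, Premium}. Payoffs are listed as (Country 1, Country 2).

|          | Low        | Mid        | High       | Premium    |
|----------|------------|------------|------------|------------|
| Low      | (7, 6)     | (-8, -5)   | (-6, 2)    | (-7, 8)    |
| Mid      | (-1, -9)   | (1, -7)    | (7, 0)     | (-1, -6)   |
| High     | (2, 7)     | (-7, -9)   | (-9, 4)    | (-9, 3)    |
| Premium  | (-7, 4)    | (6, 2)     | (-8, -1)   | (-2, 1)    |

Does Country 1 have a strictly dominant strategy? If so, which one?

Check whether one of Country 1's strategies beats all alternatives regardless of what the opponent does.
Low is not dominant: against Mid, Mid gives 1 > -8.
Mid is not dominant: against Low, Low gives 7 > -1.
High is not dominant: against Low, Low gives 7 > 2.
Premium is not dominant: against Low, Low gives 7 > -7.
No single strategy is best against every opponent action.

None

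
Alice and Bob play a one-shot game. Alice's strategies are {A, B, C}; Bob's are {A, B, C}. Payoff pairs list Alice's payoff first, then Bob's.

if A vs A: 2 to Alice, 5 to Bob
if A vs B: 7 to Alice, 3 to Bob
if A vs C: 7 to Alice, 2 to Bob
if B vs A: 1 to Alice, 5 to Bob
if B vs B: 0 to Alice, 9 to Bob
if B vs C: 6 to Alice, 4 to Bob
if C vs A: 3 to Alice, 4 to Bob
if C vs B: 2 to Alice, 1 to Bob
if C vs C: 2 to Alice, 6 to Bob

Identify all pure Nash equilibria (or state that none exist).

Check mutual best responses: a cell is a NE iff neither player can gain by unilaterally deviating.
Alice's best responses — vs A: C (payoff 3); vs B: A (payoff 7); vs C: A (payoff 7).
Bob's best responses — vs A: A (payoff 5); vs B: B (payoff 9); vs C: C (payoff 6).
No cell has both players best-responding. For instance, Alice's best reply to A is C, but against C Bob prefers C over A.

None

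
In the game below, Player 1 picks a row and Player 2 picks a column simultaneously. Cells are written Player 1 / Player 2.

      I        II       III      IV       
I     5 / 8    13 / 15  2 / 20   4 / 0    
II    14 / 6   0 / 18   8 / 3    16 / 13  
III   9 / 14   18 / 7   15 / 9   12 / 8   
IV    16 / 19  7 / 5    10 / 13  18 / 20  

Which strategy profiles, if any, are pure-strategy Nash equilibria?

A profile is a Nash equilibrium when each player is best-responding to the other.
Player 1's best responses — vs I: IV (payoff 16); vs II: III (payoff 18); vs III: III (payoff 15); vs IV: IV (payoff 18).
Player 2's best responses — vs I: III (payoff 20); vs II: II (payoff 18); vs III: I (payoff 14); vs IV: IV (payoff 20).
The only mutual best response is (IV, IV); neither player gains by switching there.

(IV, IV)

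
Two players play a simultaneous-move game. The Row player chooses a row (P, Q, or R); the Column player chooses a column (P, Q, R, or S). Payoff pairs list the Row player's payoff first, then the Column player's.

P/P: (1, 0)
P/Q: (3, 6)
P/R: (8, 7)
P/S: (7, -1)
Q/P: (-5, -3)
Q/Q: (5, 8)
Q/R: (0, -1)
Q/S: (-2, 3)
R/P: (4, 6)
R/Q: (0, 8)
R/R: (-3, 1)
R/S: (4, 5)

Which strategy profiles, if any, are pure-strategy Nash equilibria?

Find each player's best response to every opponent strategy; NE are the intersections.
The Row player's best responses — vs P: R (payoff 4); vs Q: Q (payoff 5); vs R: P (payoff 8); vs S: P (payoff 7).
The Column player's best responses — vs P: R (payoff 7); vs Q: Q (payoff 8); vs R: Q (payoff 8).
Mutual best responses occur at (P, R) and (Q, Q); at each, neither player gains by switching.

(P, R) and (Q, Q)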